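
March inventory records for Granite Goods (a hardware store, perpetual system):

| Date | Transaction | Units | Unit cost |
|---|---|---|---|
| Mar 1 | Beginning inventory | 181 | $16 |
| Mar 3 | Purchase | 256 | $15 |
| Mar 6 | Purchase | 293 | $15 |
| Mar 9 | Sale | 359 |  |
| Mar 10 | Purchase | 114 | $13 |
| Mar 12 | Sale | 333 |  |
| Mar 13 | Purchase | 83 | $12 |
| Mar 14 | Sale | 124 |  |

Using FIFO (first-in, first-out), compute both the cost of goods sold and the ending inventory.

COGS = $12,249; ending inventory = $1,360

Mar 9, 359 sold [FIFO — oldest first]: 181 @ $16 + 178 @ $15 = $5,566
Mar 12, 333 sold [FIFO — oldest first]: 78 @ $15 + 255 @ $15 = $4,995
Mar 14, 124 sold [FIFO — oldest first]: 38 @ $15 + 86 @ $13 = $1,688
Total COGS = $5,566 + $4,995 + $1,688 = $12,249
Ending inventory: 28 @ $13 + 83 @ $12 = $1,360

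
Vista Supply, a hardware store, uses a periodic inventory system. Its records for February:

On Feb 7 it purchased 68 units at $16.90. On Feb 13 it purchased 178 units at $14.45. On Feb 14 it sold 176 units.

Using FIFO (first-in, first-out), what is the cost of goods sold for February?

Feb 14, 176 sold [FIFO — oldest first]: 68 @ $16.90 + 108 @ $14.45 = $2,709.80
Ending inventory: 70 @ $14.45 = $1,011.50
Check: goods available $3,721.30 = COGS $2,709.80 + ending $1,011.50

COGS = $2,709.80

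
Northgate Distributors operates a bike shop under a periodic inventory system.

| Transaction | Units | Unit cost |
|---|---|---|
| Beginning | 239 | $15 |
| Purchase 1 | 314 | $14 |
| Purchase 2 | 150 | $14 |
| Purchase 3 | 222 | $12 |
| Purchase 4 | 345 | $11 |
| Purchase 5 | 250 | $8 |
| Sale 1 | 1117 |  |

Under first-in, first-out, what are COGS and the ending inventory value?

COGS = $14,857; ending inventory = $3,683

Sale 1 (1117) [FIFO — oldest first]: 239 @ $15 + 314 @ $14 + 150 @ $14 + 222 @ $12 + 192 @ $11 = $14,857
Ending inventory: 153 @ $11 + 250 @ $8 = $3,683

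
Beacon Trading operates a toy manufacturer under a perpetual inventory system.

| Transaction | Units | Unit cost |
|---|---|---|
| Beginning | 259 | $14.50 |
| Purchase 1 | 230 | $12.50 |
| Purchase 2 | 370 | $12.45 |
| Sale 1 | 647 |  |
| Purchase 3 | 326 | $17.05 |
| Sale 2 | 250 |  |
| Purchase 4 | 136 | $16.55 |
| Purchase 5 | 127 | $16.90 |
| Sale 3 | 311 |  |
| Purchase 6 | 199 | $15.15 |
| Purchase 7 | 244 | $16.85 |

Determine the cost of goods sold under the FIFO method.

COGS = $17,175.95

Sale 1 (647) [FIFO — oldest first]: 259 @ $14.50 + 230 @ $12.50 + 158 @ $12.45 = $8,597.60
Sale 2 (250) [FIFO — oldest first]: 212 @ $12.45 + 38 @ $17.05 = $3,287.30
Sale 3 (311) [FIFO — oldest first]: 288 @ $17.05 + 23 @ $16.55 = $5,291.05
Total COGS = $8,597.60 + $3,287.30 + $5,291.05 = $17,175.95
Ending inventory: 113 @ $16.55 + 127 @ $16.90 + 199 @ $15.15 + 244 @ $16.85 = $11,142.70
Check: goods available $28,318.65 = COGS $17,175.95 + ending $11,142.70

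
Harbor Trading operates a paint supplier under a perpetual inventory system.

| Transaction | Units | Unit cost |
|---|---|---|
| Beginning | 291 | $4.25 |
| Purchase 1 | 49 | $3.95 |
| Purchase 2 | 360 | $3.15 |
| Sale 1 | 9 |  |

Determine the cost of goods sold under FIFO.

COGS = $38.25

Sale 1 (9) [FIFO — oldest first]: 9 @ $4.25 = $38.25
Ending inventory: 282 @ $4.25 + 49 @ $3.95 + 360 @ $3.15 = $2,526.05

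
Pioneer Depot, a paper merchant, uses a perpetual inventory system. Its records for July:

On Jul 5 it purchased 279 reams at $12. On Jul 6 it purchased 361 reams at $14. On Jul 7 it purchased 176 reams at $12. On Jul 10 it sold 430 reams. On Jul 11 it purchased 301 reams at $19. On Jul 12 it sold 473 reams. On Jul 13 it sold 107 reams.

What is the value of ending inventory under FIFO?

Jul 10, 430 sold [FIFO — oldest first]: 279 @ $12 + 151 @ $14 = $5,462
Jul 12, 473 sold [FIFO — oldest first]: 210 @ $14 + 176 @ $12 + 87 @ $19 = $6,705
Jul 13, 107 sold [FIFO — oldest first]: 107 @ $19 = $2,033
Total COGS = $5,462 + $6,705 + $2,033 = $14,200
Ending inventory: 107 @ $19 = $2,033

Ending inventory = $2,033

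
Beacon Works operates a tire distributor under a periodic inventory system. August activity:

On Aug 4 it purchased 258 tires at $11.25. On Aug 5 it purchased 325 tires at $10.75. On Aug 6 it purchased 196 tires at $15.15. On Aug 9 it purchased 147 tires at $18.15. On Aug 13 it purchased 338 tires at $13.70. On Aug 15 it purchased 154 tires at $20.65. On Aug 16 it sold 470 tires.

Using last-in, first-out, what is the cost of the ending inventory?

Ending inventory = $12,335.10

Aug 16, 470 sold [LIFO — newest first]: 154 @ $20.65 + 316 @ $13.70 = $7,509.30
Ending inventory: 258 @ $11.25 + 325 @ $10.75 + 196 @ $15.15 + 147 @ $18.15 + 22 @ $13.70 = $12,335.10
Check: goods available $19,844.40 = COGS $7,509.30 + ending $12,335.10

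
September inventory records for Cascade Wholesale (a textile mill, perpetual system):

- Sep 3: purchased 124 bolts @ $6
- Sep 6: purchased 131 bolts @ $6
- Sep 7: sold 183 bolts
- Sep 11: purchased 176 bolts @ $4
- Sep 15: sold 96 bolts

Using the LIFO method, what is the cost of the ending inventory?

Ending inventory = $752

Sep 7, 183 sold [LIFO — newest first]: 131 @ $6 + 52 @ $6 = $1,098
Sep 15, 96 sold [LIFO — newest first]: 96 @ $4 = $384
Total COGS = $1,098 + $384 = $1,482
Ending inventory: 72 @ $6 + 80 @ $4 = $752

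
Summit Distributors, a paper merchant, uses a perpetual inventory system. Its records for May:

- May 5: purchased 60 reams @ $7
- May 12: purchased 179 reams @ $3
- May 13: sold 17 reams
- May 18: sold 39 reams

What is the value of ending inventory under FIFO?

Ending inventory = $565

May 13, 17 sold [FIFO — oldest first]: 17 @ $7 = $119
May 18, 39 sold [FIFO — oldest first]: 39 @ $7 = $273
Total COGS = $119 + $273 = $392
Ending inventory: 4 @ $7 + 179 @ $3 = $565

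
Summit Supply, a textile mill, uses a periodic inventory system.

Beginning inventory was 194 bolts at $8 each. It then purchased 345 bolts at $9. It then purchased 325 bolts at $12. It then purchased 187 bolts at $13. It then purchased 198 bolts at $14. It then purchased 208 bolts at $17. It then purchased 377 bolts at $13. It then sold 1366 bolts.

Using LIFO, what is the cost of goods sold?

COGS = $18,179

Sale 1 (1366) [LIFO — newest first]: 377 @ $13 + 208 @ $17 + 198 @ $14 + 187 @ $13 + 325 @ $12 + 71 @ $9 = $18,179
Ending inventory: 194 @ $8 + 274 @ $9 = $4,018
Check: goods available $22,197 = COGS $18,179 + ending $4,018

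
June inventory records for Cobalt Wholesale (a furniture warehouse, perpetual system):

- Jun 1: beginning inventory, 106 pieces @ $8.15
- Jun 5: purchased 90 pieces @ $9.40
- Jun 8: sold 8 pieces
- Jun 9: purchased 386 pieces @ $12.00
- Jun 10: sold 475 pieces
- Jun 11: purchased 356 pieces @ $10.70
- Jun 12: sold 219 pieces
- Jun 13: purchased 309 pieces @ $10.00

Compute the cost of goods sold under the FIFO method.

COGS = $7,625.90

Jun 8, 8 sold [FIFO — oldest first]: 8 @ $8.15 = $65.20
Jun 10, 475 sold [FIFO — oldest first]: 98 @ $8.15 + 90 @ $9.40 + 287 @ $12.00 = $5,088.70
Jun 12, 219 sold [FIFO — oldest first]: 99 @ $12.00 + 120 @ $10.70 = $2,472.00
Total COGS = $65.20 + $5,088.70 + $2,472.00 = $7,625.90
Ending inventory: 236 @ $10.70 + 309 @ $10.00 = $5,615.20
Check: goods available $13,241.10 = COGS $7,625.90 + ending $5,615.20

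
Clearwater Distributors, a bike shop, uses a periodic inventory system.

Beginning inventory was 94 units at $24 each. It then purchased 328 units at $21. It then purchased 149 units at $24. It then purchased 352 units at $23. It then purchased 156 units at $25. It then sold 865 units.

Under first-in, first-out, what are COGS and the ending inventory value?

Sale 1 (865) [FIFO — oldest first]: 94 @ $24 + 328 @ $21 + 149 @ $24 + 294 @ $23 = $19,482
Ending inventory: 58 @ $23 + 156 @ $25 = $5,234
Check: goods available $24,716 = COGS $19,482 + ending $5,234

COGS = $19,482; ending inventory = $5,234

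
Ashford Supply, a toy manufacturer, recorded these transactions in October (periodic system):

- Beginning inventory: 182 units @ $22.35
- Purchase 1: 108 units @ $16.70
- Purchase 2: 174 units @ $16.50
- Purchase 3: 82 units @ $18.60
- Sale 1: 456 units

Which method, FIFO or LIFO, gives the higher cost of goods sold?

FIFO COGS: 182 @ $22.35 + 108 @ $16.70 + 166 @ $16.50 = $8,610.30
LIFO COGS: 82 @ $18.60 + 174 @ $16.50 + 108 @ $16.70 + 92 @ $22.35 = $8,256.00

FIFO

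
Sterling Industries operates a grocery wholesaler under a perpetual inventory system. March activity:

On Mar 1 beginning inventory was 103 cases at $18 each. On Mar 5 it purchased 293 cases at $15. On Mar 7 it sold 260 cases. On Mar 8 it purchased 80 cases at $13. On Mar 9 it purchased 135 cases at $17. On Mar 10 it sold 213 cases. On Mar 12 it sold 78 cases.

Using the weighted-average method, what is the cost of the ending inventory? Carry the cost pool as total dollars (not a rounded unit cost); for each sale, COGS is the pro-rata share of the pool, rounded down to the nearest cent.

Ending inventory = $936.95

After Mar 1: 103 on hand, pool $1,854.00 (≈ $18.0000 each)
After Mar 5: 396 on hand, pool $6,249.00 (≈ $15.7803 each)
Mar 7, sell 260: 260/396 × $6,249.00 → $4,102.87
After Mar 8: 216 on hand, pool $3,186.13 (≈ $14.7506 each)
After Mar 9: 351 on hand, pool $5,481.13 (≈ $15.6158 each)
Mar 10, sell 213: 213/351 × $5,481.13 → $3,326.15
Mar 12, sell 78: 78/138 × $2,154.98 → $1,218.03
Total COGS = $4,102.87 + $3,326.15 + $1,218.03 = $8,647.05
Ending inventory (cost pool remaining) = $936.95
Check: goods available $9,584.00 = COGS $8,647.05 + ending $936.95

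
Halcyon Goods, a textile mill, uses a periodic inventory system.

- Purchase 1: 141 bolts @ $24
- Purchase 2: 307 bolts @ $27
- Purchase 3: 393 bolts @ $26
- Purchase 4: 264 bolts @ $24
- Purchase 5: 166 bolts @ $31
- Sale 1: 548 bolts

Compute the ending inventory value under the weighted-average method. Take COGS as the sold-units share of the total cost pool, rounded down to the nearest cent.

Ending inventory = $18,984.02

Sale 1, sell 548: 548/1271 × $33,373.00 → $14,388.98
Ending inventory (cost pool remaining) = $18,984.02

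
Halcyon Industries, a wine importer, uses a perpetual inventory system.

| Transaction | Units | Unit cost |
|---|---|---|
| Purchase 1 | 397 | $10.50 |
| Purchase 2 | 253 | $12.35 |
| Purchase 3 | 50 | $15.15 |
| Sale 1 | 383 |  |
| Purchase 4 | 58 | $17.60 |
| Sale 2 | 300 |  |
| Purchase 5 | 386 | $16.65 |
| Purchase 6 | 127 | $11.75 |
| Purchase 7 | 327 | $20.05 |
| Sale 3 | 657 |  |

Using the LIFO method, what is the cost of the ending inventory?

Ending inventory = $3,834.45

Sale 1 (383) [LIFO — newest first]: 50 @ $15.15 + 253 @ $12.35 + 80 @ $10.50 = $4,722.05
Sale 2 (300) [LIFO — newest first]: 58 @ $17.60 + 242 @ $10.50 = $3,561.80
Sale 3 (657) [LIFO — newest first]: 327 @ $20.05 + 127 @ $11.75 + 203 @ $16.65 = $11,428.55
Total COGS = $4,722.05 + $3,561.80 + $11,428.55 = $19,712.40
Ending inventory: 75 @ $10.50 + 183 @ $16.65 = $3,834.45
Check: goods available $23,546.85 = COGS $19,712.40 + ending $3,834.45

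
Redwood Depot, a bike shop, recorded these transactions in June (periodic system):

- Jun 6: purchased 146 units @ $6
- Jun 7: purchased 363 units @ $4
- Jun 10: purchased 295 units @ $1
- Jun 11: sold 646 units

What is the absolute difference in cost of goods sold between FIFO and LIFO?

FIFO COGS: 146 @ $6 + 363 @ $4 + 137 @ $1 = $2,465
LIFO COGS: 295 @ $1 + 351 @ $4 = $1,699
Difference = |$2,465 − $1,699| = $766

$766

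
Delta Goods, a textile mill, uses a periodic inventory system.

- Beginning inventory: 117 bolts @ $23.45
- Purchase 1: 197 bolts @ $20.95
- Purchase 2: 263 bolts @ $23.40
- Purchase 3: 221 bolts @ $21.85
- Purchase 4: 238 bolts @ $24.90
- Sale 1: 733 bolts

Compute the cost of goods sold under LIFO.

Sale 1 (733) [LIFO — newest first]: 238 @ $24.90 + 221 @ $21.85 + 263 @ $23.40 + 11 @ $20.95 = $17,139.70
Ending inventory: 117 @ $23.45 + 186 @ $20.95 = $6,640.35

COGS = $17,139.70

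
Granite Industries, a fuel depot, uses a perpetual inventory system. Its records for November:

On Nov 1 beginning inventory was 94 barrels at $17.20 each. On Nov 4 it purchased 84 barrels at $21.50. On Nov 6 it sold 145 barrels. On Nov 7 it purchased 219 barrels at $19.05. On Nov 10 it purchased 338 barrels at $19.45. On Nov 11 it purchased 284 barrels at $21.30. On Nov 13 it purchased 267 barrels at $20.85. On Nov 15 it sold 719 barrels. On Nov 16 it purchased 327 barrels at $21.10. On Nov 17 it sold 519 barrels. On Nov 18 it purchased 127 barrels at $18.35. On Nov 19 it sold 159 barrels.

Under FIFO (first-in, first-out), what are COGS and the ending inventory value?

COGS = $31,186.60; ending inventory = $3,828.55

Nov 6, 145 sold [FIFO — oldest first]: 94 @ $17.20 + 51 @ $21.50 = $2,713.30
Nov 15, 719 sold [FIFO — oldest first]: 33 @ $21.50 + 219 @ $19.05 + 338 @ $19.45 + 129 @ $21.30 = $14,203.25
Nov 17, 519 sold [FIFO — oldest first]: 155 @ $21.30 + 267 @ $20.85 + 97 @ $21.10 = $10,915.15
Nov 19, 159 sold [FIFO — oldest first]: 159 @ $21.10 = $3,354.90
Total COGS = $2,713.30 + $14,203.25 + $10,915.15 + $3,354.90 = $31,186.60
Ending inventory: 71 @ $21.10 + 127 @ $18.35 = $3,828.55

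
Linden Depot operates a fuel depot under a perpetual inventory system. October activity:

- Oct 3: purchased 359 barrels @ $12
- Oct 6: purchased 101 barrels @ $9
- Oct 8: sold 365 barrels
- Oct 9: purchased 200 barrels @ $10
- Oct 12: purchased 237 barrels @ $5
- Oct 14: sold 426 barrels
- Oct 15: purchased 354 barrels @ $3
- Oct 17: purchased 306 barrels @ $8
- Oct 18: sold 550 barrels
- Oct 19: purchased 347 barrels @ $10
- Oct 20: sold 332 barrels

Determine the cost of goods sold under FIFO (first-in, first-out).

COGS = $13,072

Oct 8, 365 sold [FIFO — oldest first]: 359 @ $12 + 6 @ $9 = $4,362
Oct 14, 426 sold [FIFO — oldest first]: 95 @ $9 + 200 @ $10 + 131 @ $5 = $3,510
Oct 18, 550 sold [FIFO — oldest first]: 106 @ $5 + 354 @ $3 + 90 @ $8 = $2,312
Oct 20, 332 sold [FIFO — oldest first]: 216 @ $8 + 116 @ $10 = $2,888
Total COGS = $4,362 + $3,510 + $2,312 + $2,888 = $13,072
Ending inventory: 231 @ $10 = $2,310
Check: goods available $15,382 = COGS $13,072 + ending $2,310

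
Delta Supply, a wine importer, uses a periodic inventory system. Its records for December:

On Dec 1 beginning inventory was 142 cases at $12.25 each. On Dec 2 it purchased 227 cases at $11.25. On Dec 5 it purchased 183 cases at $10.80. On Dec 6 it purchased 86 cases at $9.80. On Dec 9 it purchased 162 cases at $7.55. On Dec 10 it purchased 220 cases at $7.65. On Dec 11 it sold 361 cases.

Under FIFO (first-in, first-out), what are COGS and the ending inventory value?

Dec 11, 361 sold [FIFO — oldest first]: 142 @ $12.25 + 219 @ $11.25 = $4,203.25
Ending inventory: 8 @ $11.25 + 183 @ $10.80 + 86 @ $9.80 + 162 @ $7.55 + 220 @ $7.65 = $5,815.30
Check: goods available $10,018.55 = COGS $4,203.25 + ending $5,815.30

COGS = $4,203.25; ending inventory = $5,815.30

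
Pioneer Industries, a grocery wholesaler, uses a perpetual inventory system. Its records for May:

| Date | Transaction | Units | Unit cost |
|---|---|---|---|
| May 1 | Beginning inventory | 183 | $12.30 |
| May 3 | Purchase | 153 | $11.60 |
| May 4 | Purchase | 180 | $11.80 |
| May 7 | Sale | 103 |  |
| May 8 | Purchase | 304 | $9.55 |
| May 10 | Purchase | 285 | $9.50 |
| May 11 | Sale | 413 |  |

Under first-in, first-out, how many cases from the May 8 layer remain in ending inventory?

304

May 7, 103 sold [FIFO — oldest first]: 103 @ $12.30 = $1,266.90
May 11, 413 sold [FIFO — oldest first]: 80 @ $12.30 + 153 @ $11.60 + 180 @ $11.80 = $4,882.80
Total COGS = $1,266.90 + $4,882.80 = $6,149.70
Ending inventory: 304 @ $9.55 + 285 @ $9.50 = $5,610.70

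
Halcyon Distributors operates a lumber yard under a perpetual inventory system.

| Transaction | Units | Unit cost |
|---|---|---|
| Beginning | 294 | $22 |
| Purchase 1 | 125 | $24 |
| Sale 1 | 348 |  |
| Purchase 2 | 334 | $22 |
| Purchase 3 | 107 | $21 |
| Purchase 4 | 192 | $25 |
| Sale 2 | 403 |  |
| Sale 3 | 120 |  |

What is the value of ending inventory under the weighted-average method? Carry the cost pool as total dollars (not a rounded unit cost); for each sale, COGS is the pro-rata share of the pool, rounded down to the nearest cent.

Ending inventory = $4,113.48

After Beginning: 294 on hand, pool $6,468.00 (≈ $22.0000 each)
After Purchase 1: 419 on hand, pool $9,468.00 (≈ $22.5967 each)
Sale 1, sell 348: 348/419 × $9,468.00 → $7,863.63
After Purchase 2: 405 on hand, pool $8,952.37 (≈ $22.1046 each)
After Purchase 3: 512 on hand, pool $11,199.37 (≈ $21.8738 each)
After Purchase 4: 704 on hand, pool $15,999.37 (≈ $22.7264 each)
Sale 2, sell 403: 403/704 × $15,999.37 → $9,158.73
Sale 3, sell 120: 120/301 × $6,840.64 → $2,727.16
Total COGS = $7,863.63 + $9,158.73 + $2,727.16 = $19,749.52
Ending inventory (cost pool remaining) = $4,113.48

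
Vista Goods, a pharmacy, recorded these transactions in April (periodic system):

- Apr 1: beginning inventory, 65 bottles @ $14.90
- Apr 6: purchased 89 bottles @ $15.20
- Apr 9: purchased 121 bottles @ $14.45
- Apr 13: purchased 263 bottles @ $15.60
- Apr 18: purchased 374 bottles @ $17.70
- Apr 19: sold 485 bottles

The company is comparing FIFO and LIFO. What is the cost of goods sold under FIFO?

COGS = $7,345.75

FIFO COGS: 65 @ $14.90 + 89 @ $15.20 + 121 @ $14.45 + 210 @ $15.60 = $7,345.75
LIFO COGS: 374 @ $17.70 + 111 @ $15.60 = $8,351.40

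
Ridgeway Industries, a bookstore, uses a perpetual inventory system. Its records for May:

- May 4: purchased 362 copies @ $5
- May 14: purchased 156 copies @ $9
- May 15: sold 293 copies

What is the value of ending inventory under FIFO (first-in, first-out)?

May 15, 293 sold [FIFO — oldest first]: 293 @ $5 = $1,465
Ending inventory: 69 @ $5 + 156 @ $9 = $1,749
Check: goods available $3,214 = COGS $1,465 + ending $1,749

Ending inventory = $1,749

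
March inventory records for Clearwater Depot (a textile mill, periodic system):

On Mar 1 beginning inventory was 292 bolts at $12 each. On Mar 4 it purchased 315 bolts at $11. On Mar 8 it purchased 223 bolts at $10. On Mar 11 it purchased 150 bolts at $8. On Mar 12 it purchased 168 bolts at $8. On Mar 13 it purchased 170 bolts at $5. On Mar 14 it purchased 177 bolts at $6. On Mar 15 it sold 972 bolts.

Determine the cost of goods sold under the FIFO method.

Mar 15, 972 sold [FIFO — oldest first]: 292 @ $12 + 315 @ $11 + 223 @ $10 + 142 @ $8 = $10,335
Ending inventory: 8 @ $8 + 168 @ $8 + 170 @ $5 + 177 @ $6 = $3,320

COGS = $10,335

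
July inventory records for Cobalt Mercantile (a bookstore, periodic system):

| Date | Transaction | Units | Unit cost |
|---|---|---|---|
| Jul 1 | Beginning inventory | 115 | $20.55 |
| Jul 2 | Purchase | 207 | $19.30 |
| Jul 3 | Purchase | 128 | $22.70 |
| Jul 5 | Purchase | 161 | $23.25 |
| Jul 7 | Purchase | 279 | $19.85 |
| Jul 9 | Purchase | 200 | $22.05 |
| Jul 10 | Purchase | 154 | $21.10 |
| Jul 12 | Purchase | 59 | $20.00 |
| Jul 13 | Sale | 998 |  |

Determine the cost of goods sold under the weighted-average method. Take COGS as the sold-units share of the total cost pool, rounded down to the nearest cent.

COGS = $20,974.65

Jul 13, sell 998: 998/1303 × $27,384.75 → $20,974.65
Ending inventory (cost pool remaining) = $6,410.10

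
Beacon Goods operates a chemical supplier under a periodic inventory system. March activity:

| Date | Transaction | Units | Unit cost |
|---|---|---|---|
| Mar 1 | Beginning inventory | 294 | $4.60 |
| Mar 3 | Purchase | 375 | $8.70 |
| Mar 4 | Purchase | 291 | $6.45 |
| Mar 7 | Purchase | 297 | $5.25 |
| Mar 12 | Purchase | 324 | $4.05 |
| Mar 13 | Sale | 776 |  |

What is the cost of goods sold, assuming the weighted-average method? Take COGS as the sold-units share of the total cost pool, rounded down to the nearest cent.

Mar 13, sell 776: 776/1581 × $9,363.30 → $4,595.77
Ending inventory (cost pool remaining) = $4,767.53
Check: goods available $9,363.30 = COGS $4,595.77 + ending $4,767.53

COGS = $4,595.77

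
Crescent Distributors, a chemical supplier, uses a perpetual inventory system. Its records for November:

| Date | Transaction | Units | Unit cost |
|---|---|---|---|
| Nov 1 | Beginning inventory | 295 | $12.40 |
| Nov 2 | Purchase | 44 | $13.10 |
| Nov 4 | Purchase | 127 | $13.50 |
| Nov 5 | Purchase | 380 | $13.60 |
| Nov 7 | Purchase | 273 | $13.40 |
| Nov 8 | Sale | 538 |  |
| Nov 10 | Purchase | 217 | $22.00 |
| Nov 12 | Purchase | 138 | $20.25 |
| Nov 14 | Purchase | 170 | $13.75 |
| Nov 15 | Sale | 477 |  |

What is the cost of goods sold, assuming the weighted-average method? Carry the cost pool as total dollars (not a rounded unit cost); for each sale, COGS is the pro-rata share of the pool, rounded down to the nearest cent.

COGS = $14,684.52

After Nov 1: 295 on hand, pool $3,658.00 (≈ $12.4000 each)
After Nov 2: 339 on hand, pool $4,234.40 (≈ $12.4909 each)
After Nov 4: 466 on hand, pool $5,948.90 (≈ $12.7659 each)
After Nov 5: 846 on hand, pool $11,116.90 (≈ $13.1405 each)
After Nov 7: 1119 on hand, pool $14,775.10 (≈ $13.2038 each)
Nov 8, sell 538: 538/1119 × $14,775.10 → $7,103.66
After Nov 10: 798 on hand, pool $12,445.44 (≈ $15.5958 each)
After Nov 12: 936 on hand, pool $15,239.94 (≈ $16.2820 each)
After Nov 14: 1106 on hand, pool $17,577.44 (≈ $15.8928 each)
Nov 15, sell 477: 477/1106 × $17,577.44 → $7,580.86
Total COGS = $7,103.66 + $7,580.86 = $14,684.52
Ending inventory (cost pool remaining) = $9,996.58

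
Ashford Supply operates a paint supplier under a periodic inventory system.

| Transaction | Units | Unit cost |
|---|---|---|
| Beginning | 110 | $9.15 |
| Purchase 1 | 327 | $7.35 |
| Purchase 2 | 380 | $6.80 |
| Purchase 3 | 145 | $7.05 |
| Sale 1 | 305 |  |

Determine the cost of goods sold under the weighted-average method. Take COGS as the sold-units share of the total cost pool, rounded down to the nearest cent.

Sale 1, sell 305: 305/962 × $7,016.20 → $2,224.47
Ending inventory (cost pool remaining) = $4,791.73

COGS = $2,224.47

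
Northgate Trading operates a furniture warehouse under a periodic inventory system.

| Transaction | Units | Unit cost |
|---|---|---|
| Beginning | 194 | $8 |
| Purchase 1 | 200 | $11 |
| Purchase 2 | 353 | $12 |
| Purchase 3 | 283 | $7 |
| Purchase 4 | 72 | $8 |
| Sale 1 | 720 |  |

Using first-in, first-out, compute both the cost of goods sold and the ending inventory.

Sale 1 (720) [FIFO — oldest first]: 194 @ $8 + 200 @ $11 + 326 @ $12 = $7,664
Ending inventory: 27 @ $12 + 283 @ $7 + 72 @ $8 = $2,881

COGS = $7,664; ending inventory = $2,881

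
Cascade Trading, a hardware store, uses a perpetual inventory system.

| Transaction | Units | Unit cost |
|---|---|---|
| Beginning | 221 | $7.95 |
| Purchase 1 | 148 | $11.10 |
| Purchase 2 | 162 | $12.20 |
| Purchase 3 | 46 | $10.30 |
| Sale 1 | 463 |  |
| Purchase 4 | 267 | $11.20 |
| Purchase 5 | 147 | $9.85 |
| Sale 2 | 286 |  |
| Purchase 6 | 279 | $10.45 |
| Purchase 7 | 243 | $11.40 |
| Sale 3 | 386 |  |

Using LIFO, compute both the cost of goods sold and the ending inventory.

Sale 1 (463) [LIFO — newest first]: 46 @ $10.30 + 162 @ $12.20 + 148 @ $11.10 + 107 @ $7.95 = $4,943.65
Sale 2 (286) [LIFO — newest first]: 147 @ $9.85 + 139 @ $11.20 = $3,004.75
Sale 3 (386) [LIFO — newest first]: 243 @ $11.40 + 143 @ $10.45 = $4,264.55
Total COGS = $4,943.65 + $3,004.75 + $4,264.55 = $12,212.95
Ending inventory: 114 @ $7.95 + 128 @ $11.20 + 136 @ $10.45 = $3,761.10

COGS = $12,212.95; ending inventory = $3,761.10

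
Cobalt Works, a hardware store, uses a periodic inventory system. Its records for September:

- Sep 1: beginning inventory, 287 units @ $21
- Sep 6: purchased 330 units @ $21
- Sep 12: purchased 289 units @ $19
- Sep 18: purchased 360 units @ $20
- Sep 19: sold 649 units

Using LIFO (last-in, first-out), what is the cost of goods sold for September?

Sep 19, 649 sold [LIFO — newest first]: 360 @ $20 + 289 @ $19 = $12,691
Ending inventory: 287 @ $21 + 330 @ $21 = $12,957

COGS = $12,691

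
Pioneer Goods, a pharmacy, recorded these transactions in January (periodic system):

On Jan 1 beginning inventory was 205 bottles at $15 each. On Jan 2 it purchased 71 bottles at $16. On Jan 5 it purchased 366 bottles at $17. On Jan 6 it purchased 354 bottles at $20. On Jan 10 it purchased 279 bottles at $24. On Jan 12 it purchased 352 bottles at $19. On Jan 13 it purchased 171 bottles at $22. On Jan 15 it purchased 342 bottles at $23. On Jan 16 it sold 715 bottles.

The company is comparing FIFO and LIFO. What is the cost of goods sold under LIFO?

FIFO COGS: 205 @ $15 + 71 @ $16 + 366 @ $17 + 73 @ $20 = $11,893
LIFO COGS: 342 @ $23 + 171 @ $22 + 202 @ $19 = $15,466

COGS = $15,466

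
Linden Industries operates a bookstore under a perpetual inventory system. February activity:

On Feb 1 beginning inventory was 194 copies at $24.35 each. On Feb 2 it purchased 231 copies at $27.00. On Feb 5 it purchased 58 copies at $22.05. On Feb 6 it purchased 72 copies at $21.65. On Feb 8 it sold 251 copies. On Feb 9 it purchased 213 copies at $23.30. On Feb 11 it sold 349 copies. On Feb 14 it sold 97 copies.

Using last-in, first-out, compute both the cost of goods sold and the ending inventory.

Feb 8, 251 sold [LIFO — newest first]: 72 @ $21.65 + 58 @ $22.05 + 121 @ $27.00 = $6,104.70
Feb 11, 349 sold [LIFO — newest first]: 213 @ $23.30 + 110 @ $27.00 + 26 @ $24.35 = $8,566.00
Feb 14, 97 sold [LIFO — newest first]: 97 @ $24.35 = $2,361.95
Total COGS = $6,104.70 + $8,566.00 + $2,361.95 = $17,032.65
Ending inventory: 71 @ $24.35 = $1,728.85

COGS = $17,032.65; ending inventory = $1,728.85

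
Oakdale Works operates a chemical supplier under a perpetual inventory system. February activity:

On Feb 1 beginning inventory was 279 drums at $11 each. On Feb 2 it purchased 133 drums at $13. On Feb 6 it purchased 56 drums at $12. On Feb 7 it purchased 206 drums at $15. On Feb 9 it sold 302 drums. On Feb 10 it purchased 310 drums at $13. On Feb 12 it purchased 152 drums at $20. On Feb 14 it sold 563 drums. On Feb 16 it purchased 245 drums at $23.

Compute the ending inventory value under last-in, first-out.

Ending inventory = $8,616

Feb 9, 302 sold [LIFO — newest first]: 206 @ $15 + 56 @ $12 + 40 @ $13 = $4,282
Feb 14, 563 sold [LIFO — newest first]: 152 @ $20 + 310 @ $13 + 93 @ $13 + 8 @ $11 = $8,367
Total COGS = $4,282 + $8,367 = $12,649
Ending inventory: 271 @ $11 + 245 @ $23 = $8,616
Check: goods available $21,265 = COGS $12,649 + ending $8,616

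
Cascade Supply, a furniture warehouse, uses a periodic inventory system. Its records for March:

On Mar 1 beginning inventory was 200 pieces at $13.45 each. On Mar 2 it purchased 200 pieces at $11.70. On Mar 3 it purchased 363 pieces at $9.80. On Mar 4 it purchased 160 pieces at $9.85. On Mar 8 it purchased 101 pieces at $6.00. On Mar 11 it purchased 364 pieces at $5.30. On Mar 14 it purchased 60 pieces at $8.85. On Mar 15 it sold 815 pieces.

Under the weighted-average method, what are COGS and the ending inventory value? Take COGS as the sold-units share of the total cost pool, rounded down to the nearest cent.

COGS = $7,446.21; ending inventory = $5,783.39

Mar 15, sell 815: 815/1448 × $13,229.60 → $7,446.21
Ending inventory (cost pool remaining) = $5,783.39
Check: goods available $13,229.60 = COGS $7,446.21 + ending $5,783.39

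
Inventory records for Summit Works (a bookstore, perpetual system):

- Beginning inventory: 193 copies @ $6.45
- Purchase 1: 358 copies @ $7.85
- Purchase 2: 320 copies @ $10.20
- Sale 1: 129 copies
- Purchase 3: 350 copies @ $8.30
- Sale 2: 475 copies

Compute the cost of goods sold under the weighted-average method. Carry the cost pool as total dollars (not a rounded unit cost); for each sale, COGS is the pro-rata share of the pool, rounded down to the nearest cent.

COGS = $5,059.79

After Beginning: 193 on hand, pool $1,244.85 (≈ $6.4500 each)
After Purchase 1: 551 on hand, pool $4,055.15 (≈ $7.3596 each)
After Purchase 2: 871 on hand, pool $7,319.15 (≈ $8.4032 each)
Sale 1, sell 129: 129/871 × $7,319.15 → $1,084.00
After Purchase 3: 1092 on hand, pool $9,140.15 (≈ $8.3701 each)
Sale 2, sell 475: 475/1092 × $9,140.15 → $3,975.79
Total COGS = $1,084.00 + $3,975.79 = $5,059.79
Ending inventory (cost pool remaining) = $5,164.36
Check: goods available $10,224.15 = COGS $5,059.79 + ending $5,164.36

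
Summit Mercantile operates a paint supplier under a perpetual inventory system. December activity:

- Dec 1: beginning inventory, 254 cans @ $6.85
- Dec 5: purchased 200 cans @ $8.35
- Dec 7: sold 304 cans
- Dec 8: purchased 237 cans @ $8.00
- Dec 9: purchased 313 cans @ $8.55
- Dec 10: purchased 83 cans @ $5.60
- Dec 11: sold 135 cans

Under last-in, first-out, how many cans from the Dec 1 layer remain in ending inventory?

Dec 7, 304 sold [LIFO — newest first]: 200 @ $8.35 + 104 @ $6.85 = $2,382.40
Dec 11, 135 sold [LIFO — newest first]: 83 @ $5.60 + 52 @ $8.55 = $909.40
Total COGS = $2,382.40 + $909.40 = $3,291.80
Ending inventory: 150 @ $6.85 + 237 @ $8.00 + 261 @ $8.55 = $5,155.05
Check: goods available $8,446.85 = COGS $3,291.80 + ending $5,155.05

150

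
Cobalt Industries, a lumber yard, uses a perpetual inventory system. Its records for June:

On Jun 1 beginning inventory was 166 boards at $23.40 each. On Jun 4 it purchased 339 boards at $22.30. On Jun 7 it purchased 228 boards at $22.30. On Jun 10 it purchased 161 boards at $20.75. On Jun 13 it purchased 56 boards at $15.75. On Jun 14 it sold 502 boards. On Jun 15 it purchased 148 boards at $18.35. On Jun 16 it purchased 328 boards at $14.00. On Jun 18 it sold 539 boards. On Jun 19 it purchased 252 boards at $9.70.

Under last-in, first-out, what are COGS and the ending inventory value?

COGS = $19,290.95; ending inventory = $11,212.50

Jun 14, 502 sold [LIFO — newest first]: 56 @ $15.75 + 161 @ $20.75 + 228 @ $22.30 + 57 @ $22.30 = $10,578.25
Jun 18, 539 sold [LIFO — newest first]: 328 @ $14.00 + 148 @ $18.35 + 63 @ $22.30 = $8,712.70
Total COGS = $10,578.25 + $8,712.70 = $19,290.95
Ending inventory: 166 @ $23.40 + 219 @ $22.30 + 252 @ $9.70 = $11,212.50
Check: goods available $30,503.45 = COGS $19,290.95 + ending $11,212.50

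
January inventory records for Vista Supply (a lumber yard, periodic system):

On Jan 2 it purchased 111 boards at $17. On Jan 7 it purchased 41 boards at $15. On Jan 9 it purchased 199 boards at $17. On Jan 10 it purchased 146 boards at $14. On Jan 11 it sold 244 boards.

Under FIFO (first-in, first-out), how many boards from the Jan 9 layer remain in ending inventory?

107

Jan 11, 244 sold [FIFO — oldest first]: 111 @ $17 + 41 @ $15 + 92 @ $17 = $4,066
Ending inventory: 107 @ $17 + 146 @ $14 = $3,863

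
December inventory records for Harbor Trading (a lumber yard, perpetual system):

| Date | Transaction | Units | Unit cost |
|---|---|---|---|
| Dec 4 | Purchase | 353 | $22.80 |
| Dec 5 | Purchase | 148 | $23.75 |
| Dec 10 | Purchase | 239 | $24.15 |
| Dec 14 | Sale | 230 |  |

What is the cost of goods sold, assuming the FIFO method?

COGS = $5,244.00

Dec 14, 230 sold [FIFO — oldest first]: 230 @ $22.80 = $5,244.00
Ending inventory: 123 @ $22.80 + 148 @ $23.75 + 239 @ $24.15 = $12,091.25
Check: goods available $17,335.25 = COGS $5,244.00 + ending $12,091.25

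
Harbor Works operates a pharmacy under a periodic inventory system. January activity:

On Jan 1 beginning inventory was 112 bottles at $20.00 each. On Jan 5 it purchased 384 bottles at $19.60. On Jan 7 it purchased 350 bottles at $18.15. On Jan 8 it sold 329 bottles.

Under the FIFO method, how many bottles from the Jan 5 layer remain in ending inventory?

Jan 8, 329 sold [FIFO — oldest first]: 112 @ $20.00 + 217 @ $19.60 = $6,493.20
Ending inventory: 167 @ $19.60 + 350 @ $18.15 = $9,625.70
Check: goods available $16,118.90 = COGS $6,493.20 + ending $9,625.70

167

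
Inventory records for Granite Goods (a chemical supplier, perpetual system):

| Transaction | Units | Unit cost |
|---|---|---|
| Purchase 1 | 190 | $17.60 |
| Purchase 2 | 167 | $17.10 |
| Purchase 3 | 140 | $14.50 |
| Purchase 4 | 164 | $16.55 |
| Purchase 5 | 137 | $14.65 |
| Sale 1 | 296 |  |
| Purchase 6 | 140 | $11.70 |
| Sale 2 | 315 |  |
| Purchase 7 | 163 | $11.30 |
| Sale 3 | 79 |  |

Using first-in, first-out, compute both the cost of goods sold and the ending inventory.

Sale 1 (296) [FIFO — oldest first]: 190 @ $17.60 + 106 @ $17.10 = $5,156.60
Sale 2 (315) [FIFO — oldest first]: 61 @ $17.10 + 140 @ $14.50 + 114 @ $16.55 = $4,959.80
Sale 3 (79) [FIFO — oldest first]: 50 @ $16.55 + 29 @ $14.65 = $1,252.35
Total COGS = $5,156.60 + $4,959.80 + $1,252.35 = $11,368.75
Ending inventory: 108 @ $14.65 + 140 @ $11.70 + 163 @ $11.30 = $5,062.10

COGS = $11,368.75; ending inventory = $5,062.10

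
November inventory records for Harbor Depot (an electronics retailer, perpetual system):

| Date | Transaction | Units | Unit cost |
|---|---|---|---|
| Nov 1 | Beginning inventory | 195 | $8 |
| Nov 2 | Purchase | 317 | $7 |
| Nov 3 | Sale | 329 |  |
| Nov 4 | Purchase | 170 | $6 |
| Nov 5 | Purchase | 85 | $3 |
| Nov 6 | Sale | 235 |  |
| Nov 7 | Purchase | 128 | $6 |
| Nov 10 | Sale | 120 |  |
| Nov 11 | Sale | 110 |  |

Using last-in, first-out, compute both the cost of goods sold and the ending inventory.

Nov 3, 329 sold [LIFO — newest first]: 317 @ $7 + 12 @ $8 = $2,315
Nov 6, 235 sold [LIFO — newest first]: 85 @ $3 + 150 @ $6 = $1,155
Nov 10, 120 sold [LIFO — newest first]: 120 @ $6 = $720
Nov 11, 110 sold [LIFO — newest first]: 8 @ $6 + 20 @ $6 + 82 @ $8 = $824
Total COGS = $2,315 + $1,155 + $720 + $824 = $5,014
Ending inventory: 101 @ $8 = $808
Check: goods available $5,822 = COGS $5,014 + ending $808

COGS = $5,014; ending inventory = $808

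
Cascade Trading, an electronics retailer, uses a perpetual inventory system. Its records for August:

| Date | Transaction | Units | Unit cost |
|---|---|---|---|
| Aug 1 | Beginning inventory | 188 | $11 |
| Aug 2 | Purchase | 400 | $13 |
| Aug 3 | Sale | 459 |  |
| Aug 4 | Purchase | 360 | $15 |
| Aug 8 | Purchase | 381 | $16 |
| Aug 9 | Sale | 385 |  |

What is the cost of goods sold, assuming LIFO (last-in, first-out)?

Aug 3, 459 sold [LIFO — newest first]: 400 @ $13 + 59 @ $11 = $5,849
Aug 9, 385 sold [LIFO — newest first]: 381 @ $16 + 4 @ $15 = $6,156
Total COGS = $5,849 + $6,156 = $12,005
Ending inventory: 129 @ $11 + 356 @ $15 = $6,759
Check: goods available $18,764 = COGS $12,005 + ending $6,759

COGS = $12,005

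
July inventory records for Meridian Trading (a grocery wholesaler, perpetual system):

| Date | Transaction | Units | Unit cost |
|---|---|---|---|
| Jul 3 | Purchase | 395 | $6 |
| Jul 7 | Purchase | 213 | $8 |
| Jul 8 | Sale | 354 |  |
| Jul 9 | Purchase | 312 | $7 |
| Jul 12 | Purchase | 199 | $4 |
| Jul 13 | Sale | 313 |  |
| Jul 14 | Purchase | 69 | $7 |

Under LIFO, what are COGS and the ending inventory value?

Jul 8, 354 sold [LIFO — newest first]: 213 @ $8 + 141 @ $6 = $2,550
Jul 13, 313 sold [LIFO — newest first]: 199 @ $4 + 114 @ $7 = $1,594
Total COGS = $2,550 + $1,594 = $4,144
Ending inventory: 254 @ $6 + 198 @ $7 + 69 @ $7 = $3,393

COGS = $4,144; ending inventory = $3,393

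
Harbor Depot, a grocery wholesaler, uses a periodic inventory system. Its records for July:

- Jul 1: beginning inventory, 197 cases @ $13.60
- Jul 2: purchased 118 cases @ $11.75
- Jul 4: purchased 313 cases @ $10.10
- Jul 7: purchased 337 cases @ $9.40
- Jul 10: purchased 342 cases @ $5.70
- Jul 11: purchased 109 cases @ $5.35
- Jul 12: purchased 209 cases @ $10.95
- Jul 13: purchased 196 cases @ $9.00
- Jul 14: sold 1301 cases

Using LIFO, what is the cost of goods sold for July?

COGS = $10,843.70

Jul 14, 1301 sold [LIFO — newest first]: 196 @ $9.00 + 209 @ $10.95 + 109 @ $5.35 + 342 @ $5.70 + 337 @ $9.40 + 108 @ $10.10 = $10,843.70
Ending inventory: 197 @ $13.60 + 118 @ $11.75 + 205 @ $10.10 = $6,136.20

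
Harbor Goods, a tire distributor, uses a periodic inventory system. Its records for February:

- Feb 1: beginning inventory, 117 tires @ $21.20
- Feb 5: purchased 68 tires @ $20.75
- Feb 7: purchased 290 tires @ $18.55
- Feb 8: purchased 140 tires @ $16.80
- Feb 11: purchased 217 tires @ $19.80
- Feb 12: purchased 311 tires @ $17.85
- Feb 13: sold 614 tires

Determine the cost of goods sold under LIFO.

COGS = $11,292.75

Feb 13, 614 sold [LIFO — newest first]: 311 @ $17.85 + 217 @ $19.80 + 86 @ $16.80 = $11,292.75
Ending inventory: 117 @ $21.20 + 68 @ $20.75 + 290 @ $18.55 + 54 @ $16.80 = $10,178.10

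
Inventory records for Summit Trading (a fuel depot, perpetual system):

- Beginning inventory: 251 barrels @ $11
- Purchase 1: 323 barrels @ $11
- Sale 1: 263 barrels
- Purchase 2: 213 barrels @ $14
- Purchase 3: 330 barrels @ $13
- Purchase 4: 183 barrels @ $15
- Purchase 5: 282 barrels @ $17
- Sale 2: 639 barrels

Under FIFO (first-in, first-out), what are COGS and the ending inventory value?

COGS = $10,791; ending inventory = $10,334

Sale 1 (263) [FIFO — oldest first]: 251 @ $11 + 12 @ $11 = $2,893
Sale 2 (639) [FIFO — oldest first]: 311 @ $11 + 213 @ $14 + 115 @ $13 = $7,898
Total COGS = $2,893 + $7,898 = $10,791
Ending inventory: 215 @ $13 + 183 @ $15 + 282 @ $17 = $10,334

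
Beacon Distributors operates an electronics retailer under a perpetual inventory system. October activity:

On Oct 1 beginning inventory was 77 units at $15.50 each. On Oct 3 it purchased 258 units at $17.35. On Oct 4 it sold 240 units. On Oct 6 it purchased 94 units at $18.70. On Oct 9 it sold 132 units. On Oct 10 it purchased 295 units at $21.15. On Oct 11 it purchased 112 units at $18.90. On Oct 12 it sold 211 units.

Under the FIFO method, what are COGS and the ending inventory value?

Oct 4, 240 sold [FIFO — oldest first]: 77 @ $15.50 + 163 @ $17.35 = $4,021.55
Oct 9, 132 sold [FIFO — oldest first]: 95 @ $17.35 + 37 @ $18.70 = $2,340.15
Oct 12, 211 sold [FIFO — oldest first]: 57 @ $18.70 + 154 @ $21.15 = $4,323.00
Total COGS = $4,021.55 + $2,340.15 + $4,323.00 = $10,684.70
Ending inventory: 141 @ $21.15 + 112 @ $18.90 = $5,098.95
Check: goods available $15,783.65 = COGS $10,684.70 + ending $5,098.95

COGS = $10,684.70; ending inventory = $5,098.95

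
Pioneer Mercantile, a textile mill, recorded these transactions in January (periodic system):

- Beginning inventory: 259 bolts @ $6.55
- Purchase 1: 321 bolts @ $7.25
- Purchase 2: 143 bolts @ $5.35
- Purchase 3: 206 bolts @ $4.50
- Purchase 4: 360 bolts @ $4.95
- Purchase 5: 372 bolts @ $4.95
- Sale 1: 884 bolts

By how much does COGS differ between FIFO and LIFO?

$1,205.85

FIFO COGS: 259 @ $6.55 + 321 @ $7.25 + 143 @ $5.35 + 161 @ $4.50 = $5,513.25
LIFO COGS: 372 @ $4.95 + 360 @ $4.95 + 152 @ $4.50 = $4,307.40
Difference = |$5,513.25 − $4,307.40| = $1,205.85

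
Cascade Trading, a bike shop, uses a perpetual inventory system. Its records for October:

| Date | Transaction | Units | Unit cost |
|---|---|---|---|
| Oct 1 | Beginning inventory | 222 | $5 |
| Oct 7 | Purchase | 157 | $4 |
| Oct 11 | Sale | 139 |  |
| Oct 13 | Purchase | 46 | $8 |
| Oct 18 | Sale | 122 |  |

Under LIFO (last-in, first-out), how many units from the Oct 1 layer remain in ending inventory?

Oct 11, 139 sold [LIFO — newest first]: 139 @ $4 = $556
Oct 18, 122 sold [LIFO — newest first]: 46 @ $8 + 18 @ $4 + 58 @ $5 = $730
Total COGS = $556 + $730 = $1,286
Ending inventory: 164 @ $5 = $820

164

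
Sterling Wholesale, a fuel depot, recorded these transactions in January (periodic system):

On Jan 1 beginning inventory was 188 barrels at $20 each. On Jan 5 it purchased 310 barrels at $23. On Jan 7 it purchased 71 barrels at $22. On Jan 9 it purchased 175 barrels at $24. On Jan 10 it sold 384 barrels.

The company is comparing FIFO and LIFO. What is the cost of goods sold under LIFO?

FIFO COGS: 188 @ $20 + 196 @ $23 = $8,268
LIFO COGS: 175 @ $24 + 71 @ $22 + 138 @ $23 = $8,936

COGS = $8,936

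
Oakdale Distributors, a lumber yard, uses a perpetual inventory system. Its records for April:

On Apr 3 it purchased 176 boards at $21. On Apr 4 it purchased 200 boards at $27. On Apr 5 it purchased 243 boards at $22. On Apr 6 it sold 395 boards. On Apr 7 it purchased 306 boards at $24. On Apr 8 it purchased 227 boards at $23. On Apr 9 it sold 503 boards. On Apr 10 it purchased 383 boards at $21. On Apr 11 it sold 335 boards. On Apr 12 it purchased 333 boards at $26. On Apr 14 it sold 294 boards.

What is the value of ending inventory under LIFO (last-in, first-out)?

Apr 6, 395 sold [LIFO — newest first]: 243 @ $22 + 152 @ $27 = $9,450
Apr 9, 503 sold [LIFO — newest first]: 227 @ $23 + 276 @ $24 = $11,845
Apr 11, 335 sold [LIFO — newest first]: 335 @ $21 = $7,035
Apr 14, 294 sold [LIFO — newest first]: 294 @ $26 = $7,644
Total COGS = $9,450 + $11,845 + $7,035 + $7,644 = $35,974
Ending inventory: 176 @ $21 + 48 @ $27 + 30 @ $24 + 48 @ $21 + 39 @ $26 = $7,734
Check: goods available $43,708 = COGS $35,974 + ending $7,734

Ending inventory = $7,734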